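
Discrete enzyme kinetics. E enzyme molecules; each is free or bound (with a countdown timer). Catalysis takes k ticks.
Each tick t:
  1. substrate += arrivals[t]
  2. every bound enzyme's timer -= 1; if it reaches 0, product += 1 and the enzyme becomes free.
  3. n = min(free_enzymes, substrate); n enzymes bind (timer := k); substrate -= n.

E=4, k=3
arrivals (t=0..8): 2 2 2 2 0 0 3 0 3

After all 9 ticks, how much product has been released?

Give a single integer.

t=0: arr=2 -> substrate=0 bound=2 product=0
t=1: arr=2 -> substrate=0 bound=4 product=0
t=2: arr=2 -> substrate=2 bound=4 product=0
t=3: arr=2 -> substrate=2 bound=4 product=2
t=4: arr=0 -> substrate=0 bound=4 product=4
t=5: arr=0 -> substrate=0 bound=4 product=4
t=6: arr=3 -> substrate=1 bound=4 product=6
t=7: arr=0 -> substrate=0 bound=3 product=8
t=8: arr=3 -> substrate=2 bound=4 product=8

Answer: 8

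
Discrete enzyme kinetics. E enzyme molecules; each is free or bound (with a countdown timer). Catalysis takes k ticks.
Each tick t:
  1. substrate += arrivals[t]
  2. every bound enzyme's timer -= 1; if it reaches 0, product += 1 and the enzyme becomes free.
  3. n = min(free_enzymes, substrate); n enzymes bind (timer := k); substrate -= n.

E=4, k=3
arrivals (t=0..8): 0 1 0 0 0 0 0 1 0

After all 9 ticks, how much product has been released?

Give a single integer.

t=0: arr=0 -> substrate=0 bound=0 product=0
t=1: arr=1 -> substrate=0 bound=1 product=0
t=2: arr=0 -> substrate=0 bound=1 product=0
t=3: arr=0 -> substrate=0 bound=1 product=0
t=4: arr=0 -> substrate=0 bound=0 product=1
t=5: arr=0 -> substrate=0 bound=0 product=1
t=6: arr=0 -> substrate=0 bound=0 product=1
t=7: arr=1 -> substrate=0 bound=1 product=1
t=8: arr=0 -> substrate=0 bound=1 product=1

Answer: 1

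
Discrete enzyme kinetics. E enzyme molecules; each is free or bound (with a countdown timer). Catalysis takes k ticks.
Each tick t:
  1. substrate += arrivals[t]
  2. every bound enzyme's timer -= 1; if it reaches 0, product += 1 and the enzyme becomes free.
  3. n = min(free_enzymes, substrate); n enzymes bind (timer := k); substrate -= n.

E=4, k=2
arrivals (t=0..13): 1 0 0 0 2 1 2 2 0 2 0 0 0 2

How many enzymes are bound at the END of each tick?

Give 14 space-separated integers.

t=0: arr=1 -> substrate=0 bound=1 product=0
t=1: arr=0 -> substrate=0 bound=1 product=0
t=2: arr=0 -> substrate=0 bound=0 product=1
t=3: arr=0 -> substrate=0 bound=0 product=1
t=4: arr=2 -> substrate=0 bound=2 product=1
t=5: arr=1 -> substrate=0 bound=3 product=1
t=6: arr=2 -> substrate=0 bound=3 product=3
t=7: arr=2 -> substrate=0 bound=4 product=4
t=8: arr=0 -> substrate=0 bound=2 product=6
t=9: arr=2 -> substrate=0 bound=2 product=8
t=10: arr=0 -> substrate=0 bound=2 product=8
t=11: arr=0 -> substrate=0 bound=0 product=10
t=12: arr=0 -> substrate=0 bound=0 product=10
t=13: arr=2 -> substrate=0 bound=2 product=10

Answer: 1 1 0 0 2 3 3 4 2 2 2 0 0 2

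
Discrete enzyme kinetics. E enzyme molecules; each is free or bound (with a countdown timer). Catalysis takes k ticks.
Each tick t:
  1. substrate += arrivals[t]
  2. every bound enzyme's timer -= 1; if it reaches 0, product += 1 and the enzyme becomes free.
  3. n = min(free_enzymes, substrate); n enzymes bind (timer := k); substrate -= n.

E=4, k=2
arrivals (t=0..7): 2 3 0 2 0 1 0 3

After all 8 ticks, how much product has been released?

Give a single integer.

Answer: 8

Derivation:
t=0: arr=2 -> substrate=0 bound=2 product=0
t=1: arr=3 -> substrate=1 bound=4 product=0
t=2: arr=0 -> substrate=0 bound=3 product=2
t=3: arr=2 -> substrate=0 bound=3 product=4
t=4: arr=0 -> substrate=0 bound=2 product=5
t=5: arr=1 -> substrate=0 bound=1 product=7
t=6: arr=0 -> substrate=0 bound=1 product=7
t=7: arr=3 -> substrate=0 bound=3 product=8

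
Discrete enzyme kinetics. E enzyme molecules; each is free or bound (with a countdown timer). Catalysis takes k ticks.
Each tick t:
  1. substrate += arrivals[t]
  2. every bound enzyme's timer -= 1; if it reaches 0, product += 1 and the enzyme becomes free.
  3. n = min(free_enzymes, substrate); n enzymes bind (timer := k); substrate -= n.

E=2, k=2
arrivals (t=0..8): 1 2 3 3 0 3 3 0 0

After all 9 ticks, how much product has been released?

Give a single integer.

Answer: 7

Derivation:
t=0: arr=1 -> substrate=0 bound=1 product=0
t=1: arr=2 -> substrate=1 bound=2 product=0
t=2: arr=3 -> substrate=3 bound=2 product=1
t=3: arr=3 -> substrate=5 bound=2 product=2
t=4: arr=0 -> substrate=4 bound=2 product=3
t=5: arr=3 -> substrate=6 bound=2 product=4
t=6: arr=3 -> substrate=8 bound=2 product=5
t=7: arr=0 -> substrate=7 bound=2 product=6
t=8: arr=0 -> substrate=6 bound=2 product=7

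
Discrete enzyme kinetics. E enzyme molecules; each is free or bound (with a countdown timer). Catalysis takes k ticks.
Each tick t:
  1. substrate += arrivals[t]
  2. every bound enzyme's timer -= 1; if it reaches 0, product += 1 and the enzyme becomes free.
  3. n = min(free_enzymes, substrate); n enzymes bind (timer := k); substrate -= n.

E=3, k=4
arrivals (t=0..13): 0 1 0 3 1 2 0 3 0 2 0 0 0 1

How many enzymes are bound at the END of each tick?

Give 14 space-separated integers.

Answer: 0 1 1 3 3 3 3 3 3 3 3 3 3 3

Derivation:
t=0: arr=0 -> substrate=0 bound=0 product=0
t=1: arr=1 -> substrate=0 bound=1 product=0
t=2: arr=0 -> substrate=0 bound=1 product=0
t=3: arr=3 -> substrate=1 bound=3 product=0
t=4: arr=1 -> substrate=2 bound=3 product=0
t=5: arr=2 -> substrate=3 bound=3 product=1
t=6: arr=0 -> substrate=3 bound=3 product=1
t=7: arr=3 -> substrate=4 bound=3 product=3
t=8: arr=0 -> substrate=4 bound=3 product=3
t=9: arr=2 -> substrate=5 bound=3 product=4
t=10: arr=0 -> substrate=5 bound=3 product=4
t=11: arr=0 -> substrate=3 bound=3 product=6
t=12: arr=0 -> substrate=3 bound=3 product=6
t=13: arr=1 -> substrate=3 bound=3 product=7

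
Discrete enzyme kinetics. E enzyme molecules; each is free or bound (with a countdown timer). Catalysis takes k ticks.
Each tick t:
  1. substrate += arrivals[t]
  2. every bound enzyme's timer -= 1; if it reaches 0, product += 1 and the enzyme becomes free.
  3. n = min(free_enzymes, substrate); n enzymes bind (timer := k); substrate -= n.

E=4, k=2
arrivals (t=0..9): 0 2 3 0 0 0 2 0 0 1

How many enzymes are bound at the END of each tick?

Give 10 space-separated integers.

Answer: 0 2 4 3 1 0 2 2 0 1

Derivation:
t=0: arr=0 -> substrate=0 bound=0 product=0
t=1: arr=2 -> substrate=0 bound=2 product=0
t=2: arr=3 -> substrate=1 bound=4 product=0
t=3: arr=0 -> substrate=0 bound=3 product=2
t=4: arr=0 -> substrate=0 bound=1 product=4
t=5: arr=0 -> substrate=0 bound=0 product=5
t=6: arr=2 -> substrate=0 bound=2 product=5
t=7: arr=0 -> substrate=0 bound=2 product=5
t=8: arr=0 -> substrate=0 bound=0 product=7
t=9: arr=1 -> substrate=0 bound=1 product=7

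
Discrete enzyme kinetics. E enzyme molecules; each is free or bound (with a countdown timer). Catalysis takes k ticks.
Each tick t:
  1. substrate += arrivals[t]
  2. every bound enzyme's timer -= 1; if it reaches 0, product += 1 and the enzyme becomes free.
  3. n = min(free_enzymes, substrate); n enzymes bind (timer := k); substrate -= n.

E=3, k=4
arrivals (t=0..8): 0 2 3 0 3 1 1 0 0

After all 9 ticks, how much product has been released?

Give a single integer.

Answer: 3

Derivation:
t=0: arr=0 -> substrate=0 bound=0 product=0
t=1: arr=2 -> substrate=0 bound=2 product=0
t=2: arr=3 -> substrate=2 bound=3 product=0
t=3: arr=0 -> substrate=2 bound=3 product=0
t=4: arr=3 -> substrate=5 bound=3 product=0
t=5: arr=1 -> substrate=4 bound=3 product=2
t=6: arr=1 -> substrate=4 bound=3 product=3
t=7: arr=0 -> substrate=4 bound=3 product=3
t=8: arr=0 -> substrate=4 bound=3 product=3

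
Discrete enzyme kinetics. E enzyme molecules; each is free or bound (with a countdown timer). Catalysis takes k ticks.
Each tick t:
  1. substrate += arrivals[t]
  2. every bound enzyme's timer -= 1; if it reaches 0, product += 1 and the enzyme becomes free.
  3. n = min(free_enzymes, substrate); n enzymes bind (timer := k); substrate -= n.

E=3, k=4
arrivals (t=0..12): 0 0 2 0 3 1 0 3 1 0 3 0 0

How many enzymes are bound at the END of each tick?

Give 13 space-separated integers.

t=0: arr=0 -> substrate=0 bound=0 product=0
t=1: arr=0 -> substrate=0 bound=0 product=0
t=2: arr=2 -> substrate=0 bound=2 product=0
t=3: arr=0 -> substrate=0 bound=2 product=0
t=4: arr=3 -> substrate=2 bound=3 product=0
t=5: arr=1 -> substrate=3 bound=3 product=0
t=6: arr=0 -> substrate=1 bound=3 product=2
t=7: arr=3 -> substrate=4 bound=3 product=2
t=8: arr=1 -> substrate=4 bound=3 product=3
t=9: arr=0 -> substrate=4 bound=3 product=3
t=10: arr=3 -> substrate=5 bound=3 product=5
t=11: arr=0 -> substrate=5 bound=3 product=5
t=12: arr=0 -> substrate=4 bound=3 product=6

Answer: 0 0 2 2 3 3 3 3 3 3 3 3 3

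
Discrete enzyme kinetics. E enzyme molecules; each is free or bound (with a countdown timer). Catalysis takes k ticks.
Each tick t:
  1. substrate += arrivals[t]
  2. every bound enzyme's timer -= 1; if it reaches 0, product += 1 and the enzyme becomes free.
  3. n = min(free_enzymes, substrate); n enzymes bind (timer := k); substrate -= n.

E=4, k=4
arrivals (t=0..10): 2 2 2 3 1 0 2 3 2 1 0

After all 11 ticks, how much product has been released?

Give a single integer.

t=0: arr=2 -> substrate=0 bound=2 product=0
t=1: arr=2 -> substrate=0 bound=4 product=0
t=2: arr=2 -> substrate=2 bound=4 product=0
t=3: arr=3 -> substrate=5 bound=4 product=0
t=4: arr=1 -> substrate=4 bound=4 product=2
t=5: arr=0 -> substrate=2 bound=4 product=4
t=6: arr=2 -> substrate=4 bound=4 product=4
t=7: arr=3 -> substrate=7 bound=4 product=4
t=8: arr=2 -> substrate=7 bound=4 product=6
t=9: arr=1 -> substrate=6 bound=4 product=8
t=10: arr=0 -> substrate=6 bound=4 product=8

Answer: 8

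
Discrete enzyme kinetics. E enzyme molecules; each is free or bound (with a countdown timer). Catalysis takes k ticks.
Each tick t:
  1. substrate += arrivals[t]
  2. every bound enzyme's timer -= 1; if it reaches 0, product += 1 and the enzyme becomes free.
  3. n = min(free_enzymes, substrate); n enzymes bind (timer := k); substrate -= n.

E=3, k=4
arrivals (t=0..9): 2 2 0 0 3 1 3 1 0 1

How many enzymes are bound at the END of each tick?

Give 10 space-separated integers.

Answer: 2 3 3 3 3 3 3 3 3 3

Derivation:
t=0: arr=2 -> substrate=0 bound=2 product=0
t=1: arr=2 -> substrate=1 bound=3 product=0
t=2: arr=0 -> substrate=1 bound=3 product=0
t=3: arr=0 -> substrate=1 bound=3 product=0
t=4: arr=3 -> substrate=2 bound=3 product=2
t=5: arr=1 -> substrate=2 bound=3 product=3
t=6: arr=3 -> substrate=5 bound=3 product=3
t=7: arr=1 -> substrate=6 bound=3 product=3
t=8: arr=0 -> substrate=4 bound=3 product=5
t=9: arr=1 -> substrate=4 bound=3 product=6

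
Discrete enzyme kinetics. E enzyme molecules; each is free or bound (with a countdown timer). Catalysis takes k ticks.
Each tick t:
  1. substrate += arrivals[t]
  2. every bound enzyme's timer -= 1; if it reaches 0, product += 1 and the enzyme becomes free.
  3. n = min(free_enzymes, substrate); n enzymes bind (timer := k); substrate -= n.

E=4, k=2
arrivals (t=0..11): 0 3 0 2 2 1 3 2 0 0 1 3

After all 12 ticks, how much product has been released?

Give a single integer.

Answer: 13

Derivation:
t=0: arr=0 -> substrate=0 bound=0 product=0
t=1: arr=3 -> substrate=0 bound=3 product=0
t=2: arr=0 -> substrate=0 bound=3 product=0
t=3: arr=2 -> substrate=0 bound=2 product=3
t=4: arr=2 -> substrate=0 bound=4 product=3
t=5: arr=1 -> substrate=0 bound=3 product=5
t=6: arr=3 -> substrate=0 bound=4 product=7
t=7: arr=2 -> substrate=1 bound=4 product=8
t=8: arr=0 -> substrate=0 bound=2 product=11
t=9: arr=0 -> substrate=0 bound=1 product=12
t=10: arr=1 -> substrate=0 bound=1 product=13
t=11: arr=3 -> substrate=0 bound=4 product=13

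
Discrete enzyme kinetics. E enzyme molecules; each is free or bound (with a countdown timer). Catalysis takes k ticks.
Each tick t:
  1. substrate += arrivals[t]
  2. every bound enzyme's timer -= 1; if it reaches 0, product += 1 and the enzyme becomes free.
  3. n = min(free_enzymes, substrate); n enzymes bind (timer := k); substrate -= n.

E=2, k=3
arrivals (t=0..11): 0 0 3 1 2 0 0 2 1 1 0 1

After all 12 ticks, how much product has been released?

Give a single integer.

Answer: 6

Derivation:
t=0: arr=0 -> substrate=0 bound=0 product=0
t=1: arr=0 -> substrate=0 bound=0 product=0
t=2: arr=3 -> substrate=1 bound=2 product=0
t=3: arr=1 -> substrate=2 bound=2 product=0
t=4: arr=2 -> substrate=4 bound=2 product=0
t=5: arr=0 -> substrate=2 bound=2 product=2
t=6: arr=0 -> substrate=2 bound=2 product=2
t=7: arr=2 -> substrate=4 bound=2 product=2
t=8: arr=1 -> substrate=3 bound=2 product=4
t=9: arr=1 -> substrate=4 bound=2 product=4
t=10: arr=0 -> substrate=4 bound=2 product=4
t=11: arr=1 -> substrate=3 bound=2 product=6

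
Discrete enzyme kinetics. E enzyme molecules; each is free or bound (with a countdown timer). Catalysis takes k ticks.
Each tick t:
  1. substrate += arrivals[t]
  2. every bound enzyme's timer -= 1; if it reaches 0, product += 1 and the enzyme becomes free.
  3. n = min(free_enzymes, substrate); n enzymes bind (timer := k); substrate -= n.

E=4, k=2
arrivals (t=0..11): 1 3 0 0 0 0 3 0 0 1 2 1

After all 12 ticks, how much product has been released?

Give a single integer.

Answer: 8

Derivation:
t=0: arr=1 -> substrate=0 bound=1 product=0
t=1: arr=3 -> substrate=0 bound=4 product=0
t=2: arr=0 -> substrate=0 bound=3 product=1
t=3: arr=0 -> substrate=0 bound=0 product=4
t=4: arr=0 -> substrate=0 bound=0 product=4
t=5: arr=0 -> substrate=0 bound=0 product=4
t=6: arr=3 -> substrate=0 bound=3 product=4
t=7: arr=0 -> substrate=0 bound=3 product=4
t=8: arr=0 -> substrate=0 bound=0 product=7
t=9: arr=1 -> substrate=0 bound=1 product=7
t=10: arr=2 -> substrate=0 bound=3 product=7
t=11: arr=1 -> substrate=0 bound=3 product=8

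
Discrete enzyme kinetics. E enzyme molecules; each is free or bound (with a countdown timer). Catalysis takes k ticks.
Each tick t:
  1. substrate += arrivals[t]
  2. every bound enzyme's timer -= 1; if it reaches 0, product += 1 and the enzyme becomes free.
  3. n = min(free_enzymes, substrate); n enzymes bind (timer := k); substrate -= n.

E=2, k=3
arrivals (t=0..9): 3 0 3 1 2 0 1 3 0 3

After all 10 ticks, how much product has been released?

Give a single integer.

t=0: arr=3 -> substrate=1 bound=2 product=0
t=1: arr=0 -> substrate=1 bound=2 product=0
t=2: arr=3 -> substrate=4 bound=2 product=0
t=3: arr=1 -> substrate=3 bound=2 product=2
t=4: arr=2 -> substrate=5 bound=2 product=2
t=5: arr=0 -> substrate=5 bound=2 product=2
t=6: arr=1 -> substrate=4 bound=2 product=4
t=7: arr=3 -> substrate=7 bound=2 product=4
t=8: arr=0 -> substrate=7 bound=2 product=4
t=9: arr=3 -> substrate=8 bound=2 product=6

Answer: 6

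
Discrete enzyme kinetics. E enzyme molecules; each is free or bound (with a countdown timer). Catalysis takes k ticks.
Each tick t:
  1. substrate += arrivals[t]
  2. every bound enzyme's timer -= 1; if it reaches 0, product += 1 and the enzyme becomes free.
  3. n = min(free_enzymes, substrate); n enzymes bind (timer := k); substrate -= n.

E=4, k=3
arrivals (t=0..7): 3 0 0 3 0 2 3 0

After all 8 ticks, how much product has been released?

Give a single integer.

t=0: arr=3 -> substrate=0 bound=3 product=0
t=1: arr=0 -> substrate=0 bound=3 product=0
t=2: arr=0 -> substrate=0 bound=3 product=0
t=3: arr=3 -> substrate=0 bound=3 product=3
t=4: arr=0 -> substrate=0 bound=3 product=3
t=5: arr=2 -> substrate=1 bound=4 product=3
t=6: arr=3 -> substrate=1 bound=4 product=6
t=7: arr=0 -> substrate=1 bound=4 product=6

Answer: 6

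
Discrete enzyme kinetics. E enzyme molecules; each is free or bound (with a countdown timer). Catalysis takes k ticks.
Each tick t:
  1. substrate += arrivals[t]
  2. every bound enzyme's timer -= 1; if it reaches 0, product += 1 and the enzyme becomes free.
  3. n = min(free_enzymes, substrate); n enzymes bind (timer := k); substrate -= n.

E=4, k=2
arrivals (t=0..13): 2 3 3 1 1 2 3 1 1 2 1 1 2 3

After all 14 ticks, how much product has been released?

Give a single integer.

Answer: 21

Derivation:
t=0: arr=2 -> substrate=0 bound=2 product=0
t=1: arr=3 -> substrate=1 bound=4 product=0
t=2: arr=3 -> substrate=2 bound=4 product=2
t=3: arr=1 -> substrate=1 bound=4 product=4
t=4: arr=1 -> substrate=0 bound=4 product=6
t=5: arr=2 -> substrate=0 bound=4 product=8
t=6: arr=3 -> substrate=1 bound=4 product=10
t=7: arr=1 -> substrate=0 bound=4 product=12
t=8: arr=1 -> substrate=0 bound=3 product=14
t=9: arr=2 -> substrate=0 bound=3 product=16
t=10: arr=1 -> substrate=0 bound=3 product=17
t=11: arr=1 -> substrate=0 bound=2 product=19
t=12: arr=2 -> substrate=0 bound=3 product=20
t=13: arr=3 -> substrate=1 bound=4 product=21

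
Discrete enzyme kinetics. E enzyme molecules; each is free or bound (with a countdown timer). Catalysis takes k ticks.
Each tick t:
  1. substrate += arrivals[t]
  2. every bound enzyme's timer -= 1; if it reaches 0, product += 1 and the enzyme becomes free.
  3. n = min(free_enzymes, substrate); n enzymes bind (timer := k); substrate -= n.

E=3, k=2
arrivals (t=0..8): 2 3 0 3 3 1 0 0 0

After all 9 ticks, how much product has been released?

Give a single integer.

Answer: 11

Derivation:
t=0: arr=2 -> substrate=0 bound=2 product=0
t=1: arr=3 -> substrate=2 bound=3 product=0
t=2: arr=0 -> substrate=0 bound=3 product=2
t=3: arr=3 -> substrate=2 bound=3 product=3
t=4: arr=3 -> substrate=3 bound=3 product=5
t=5: arr=1 -> substrate=3 bound=3 product=6
t=6: arr=0 -> substrate=1 bound=3 product=8
t=7: arr=0 -> substrate=0 bound=3 product=9
t=8: arr=0 -> substrate=0 bound=1 product=11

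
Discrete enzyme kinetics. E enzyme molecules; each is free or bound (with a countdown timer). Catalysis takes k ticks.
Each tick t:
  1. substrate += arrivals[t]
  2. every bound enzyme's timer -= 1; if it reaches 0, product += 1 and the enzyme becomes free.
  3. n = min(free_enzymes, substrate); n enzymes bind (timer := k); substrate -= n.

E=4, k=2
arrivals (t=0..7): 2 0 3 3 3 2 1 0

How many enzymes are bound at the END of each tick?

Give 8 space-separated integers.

t=0: arr=2 -> substrate=0 bound=2 product=0
t=1: arr=0 -> substrate=0 bound=2 product=0
t=2: arr=3 -> substrate=0 bound=3 product=2
t=3: arr=3 -> substrate=2 bound=4 product=2
t=4: arr=3 -> substrate=2 bound=4 product=5
t=5: arr=2 -> substrate=3 bound=4 product=6
t=6: arr=1 -> substrate=1 bound=4 product=9
t=7: arr=0 -> substrate=0 bound=4 product=10

Answer: 2 2 3 4 4 4 4 4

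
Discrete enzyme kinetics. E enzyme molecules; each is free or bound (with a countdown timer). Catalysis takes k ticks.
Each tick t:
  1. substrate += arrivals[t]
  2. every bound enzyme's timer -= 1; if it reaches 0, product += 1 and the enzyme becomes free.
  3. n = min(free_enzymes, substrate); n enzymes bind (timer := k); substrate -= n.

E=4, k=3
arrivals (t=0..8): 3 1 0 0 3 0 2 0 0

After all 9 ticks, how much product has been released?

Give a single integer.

Answer: 7

Derivation:
t=0: arr=3 -> substrate=0 bound=3 product=0
t=1: arr=1 -> substrate=0 bound=4 product=0
t=2: arr=0 -> substrate=0 bound=4 product=0
t=3: arr=0 -> substrate=0 bound=1 product=3
t=4: arr=3 -> substrate=0 bound=3 product=4
t=5: arr=0 -> substrate=0 bound=3 product=4
t=6: arr=2 -> substrate=1 bound=4 product=4
t=7: arr=0 -> substrate=0 bound=2 product=7
t=8: arr=0 -> substrate=0 bound=2 product=7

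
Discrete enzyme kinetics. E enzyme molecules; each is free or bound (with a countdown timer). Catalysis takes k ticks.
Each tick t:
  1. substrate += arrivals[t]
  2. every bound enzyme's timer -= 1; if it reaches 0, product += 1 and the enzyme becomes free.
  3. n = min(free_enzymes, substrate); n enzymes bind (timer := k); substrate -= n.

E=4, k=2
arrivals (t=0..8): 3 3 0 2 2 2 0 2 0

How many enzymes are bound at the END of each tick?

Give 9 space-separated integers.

Answer: 3 4 3 4 4 4 2 2 2

Derivation:
t=0: arr=3 -> substrate=0 bound=3 product=0
t=1: arr=3 -> substrate=2 bound=4 product=0
t=2: arr=0 -> substrate=0 bound=3 product=3
t=3: arr=2 -> substrate=0 bound=4 product=4
t=4: arr=2 -> substrate=0 bound=4 product=6
t=5: arr=2 -> substrate=0 bound=4 product=8
t=6: arr=0 -> substrate=0 bound=2 product=10
t=7: arr=2 -> substrate=0 bound=2 product=12
t=8: arr=0 -> substrate=0 bound=2 product=12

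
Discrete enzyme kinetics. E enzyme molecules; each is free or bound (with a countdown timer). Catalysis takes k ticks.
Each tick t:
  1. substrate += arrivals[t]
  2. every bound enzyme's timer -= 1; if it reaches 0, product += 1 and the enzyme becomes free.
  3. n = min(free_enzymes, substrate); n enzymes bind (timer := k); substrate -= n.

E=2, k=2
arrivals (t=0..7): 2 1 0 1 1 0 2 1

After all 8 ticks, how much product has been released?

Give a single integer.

Answer: 5

Derivation:
t=0: arr=2 -> substrate=0 bound=2 product=0
t=1: arr=1 -> substrate=1 bound=2 product=0
t=2: arr=0 -> substrate=0 bound=1 product=2
t=3: arr=1 -> substrate=0 bound=2 product=2
t=4: arr=1 -> substrate=0 bound=2 product=3
t=5: arr=0 -> substrate=0 bound=1 product=4
t=6: arr=2 -> substrate=0 bound=2 product=5
t=7: arr=1 -> substrate=1 bound=2 product=5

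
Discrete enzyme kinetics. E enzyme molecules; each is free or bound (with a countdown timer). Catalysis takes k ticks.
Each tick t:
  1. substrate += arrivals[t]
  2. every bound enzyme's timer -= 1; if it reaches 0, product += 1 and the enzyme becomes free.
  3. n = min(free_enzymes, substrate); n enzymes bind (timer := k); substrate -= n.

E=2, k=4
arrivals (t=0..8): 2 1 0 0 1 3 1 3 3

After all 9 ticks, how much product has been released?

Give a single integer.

t=0: arr=2 -> substrate=0 bound=2 product=0
t=1: arr=1 -> substrate=1 bound=2 product=0
t=2: arr=0 -> substrate=1 bound=2 product=0
t=3: arr=0 -> substrate=1 bound=2 product=0
t=4: arr=1 -> substrate=0 bound=2 product=2
t=5: arr=3 -> substrate=3 bound=2 product=2
t=6: arr=1 -> substrate=4 bound=2 product=2
t=7: arr=3 -> substrate=7 bound=2 product=2
t=8: arr=3 -> substrate=8 bound=2 product=4

Answer: 4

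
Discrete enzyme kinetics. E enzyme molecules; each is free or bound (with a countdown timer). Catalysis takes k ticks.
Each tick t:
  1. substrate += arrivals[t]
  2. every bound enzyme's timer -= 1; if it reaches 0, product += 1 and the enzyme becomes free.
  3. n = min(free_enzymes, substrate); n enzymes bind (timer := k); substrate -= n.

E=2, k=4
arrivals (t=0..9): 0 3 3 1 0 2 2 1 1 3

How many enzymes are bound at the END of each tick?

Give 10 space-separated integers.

t=0: arr=0 -> substrate=0 bound=0 product=0
t=1: arr=3 -> substrate=1 bound=2 product=0
t=2: arr=3 -> substrate=4 bound=2 product=0
t=3: arr=1 -> substrate=5 bound=2 product=0
t=4: arr=0 -> substrate=5 bound=2 product=0
t=5: arr=2 -> substrate=5 bound=2 product=2
t=6: arr=2 -> substrate=7 bound=2 product=2
t=7: arr=1 -> substrate=8 bound=2 product=2
t=8: arr=1 -> substrate=9 bound=2 product=2
t=9: arr=3 -> substrate=10 bound=2 product=4

Answer: 0 2 2 2 2 2 2 2 2 2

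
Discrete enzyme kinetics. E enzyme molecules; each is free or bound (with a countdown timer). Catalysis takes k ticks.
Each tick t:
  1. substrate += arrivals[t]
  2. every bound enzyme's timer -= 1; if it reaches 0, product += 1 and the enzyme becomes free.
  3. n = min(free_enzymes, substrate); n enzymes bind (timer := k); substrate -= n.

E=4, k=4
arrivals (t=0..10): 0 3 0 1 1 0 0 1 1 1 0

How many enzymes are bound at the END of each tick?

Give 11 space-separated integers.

t=0: arr=0 -> substrate=0 bound=0 product=0
t=1: arr=3 -> substrate=0 bound=3 product=0
t=2: arr=0 -> substrate=0 bound=3 product=0
t=3: arr=1 -> substrate=0 bound=4 product=0
t=4: arr=1 -> substrate=1 bound=4 product=0
t=5: arr=0 -> substrate=0 bound=2 product=3
t=6: arr=0 -> substrate=0 bound=2 product=3
t=7: arr=1 -> substrate=0 bound=2 product=4
t=8: arr=1 -> substrate=0 bound=3 product=4
t=9: arr=1 -> substrate=0 bound=3 product=5
t=10: arr=0 -> substrate=0 bound=3 product=5

Answer: 0 3 3 4 4 2 2 2 3 3 3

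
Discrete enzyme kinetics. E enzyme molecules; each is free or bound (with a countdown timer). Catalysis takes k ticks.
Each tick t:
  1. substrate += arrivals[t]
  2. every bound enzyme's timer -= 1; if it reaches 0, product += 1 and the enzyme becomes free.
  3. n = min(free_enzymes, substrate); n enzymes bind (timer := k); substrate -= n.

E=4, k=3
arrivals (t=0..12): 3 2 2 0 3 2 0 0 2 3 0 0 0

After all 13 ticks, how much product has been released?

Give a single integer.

Answer: 15

Derivation:
t=0: arr=3 -> substrate=0 bound=3 product=0
t=1: arr=2 -> substrate=1 bound=4 product=0
t=2: arr=2 -> substrate=3 bound=4 product=0
t=3: arr=0 -> substrate=0 bound=4 product=3
t=4: arr=3 -> substrate=2 bound=4 product=4
t=5: arr=2 -> substrate=4 bound=4 product=4
t=6: arr=0 -> substrate=1 bound=4 product=7
t=7: arr=0 -> substrate=0 bound=4 product=8
t=8: arr=2 -> substrate=2 bound=4 product=8
t=9: arr=3 -> substrate=2 bound=4 product=11
t=10: arr=0 -> substrate=1 bound=4 product=12
t=11: arr=0 -> substrate=1 bound=4 product=12
t=12: arr=0 -> substrate=0 bound=2 product=15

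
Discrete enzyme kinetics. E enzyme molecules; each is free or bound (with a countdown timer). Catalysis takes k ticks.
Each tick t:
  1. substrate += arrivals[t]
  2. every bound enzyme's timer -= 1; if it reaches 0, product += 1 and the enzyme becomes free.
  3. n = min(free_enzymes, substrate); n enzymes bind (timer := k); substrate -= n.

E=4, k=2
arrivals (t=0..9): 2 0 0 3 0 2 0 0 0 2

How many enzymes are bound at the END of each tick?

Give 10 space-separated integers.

Answer: 2 2 0 3 3 2 2 0 0 2

Derivation:
t=0: arr=2 -> substrate=0 bound=2 product=0
t=1: arr=0 -> substrate=0 bound=2 product=0
t=2: arr=0 -> substrate=0 bound=0 product=2
t=3: arr=3 -> substrate=0 bound=3 product=2
t=4: arr=0 -> substrate=0 bound=3 product=2
t=5: arr=2 -> substrate=0 bound=2 product=5
t=6: arr=0 -> substrate=0 bound=2 product=5
t=7: arr=0 -> substrate=0 bound=0 product=7
t=8: arr=0 -> substrate=0 bound=0 product=7
t=9: arr=2 -> substrate=0 bound=2 product=7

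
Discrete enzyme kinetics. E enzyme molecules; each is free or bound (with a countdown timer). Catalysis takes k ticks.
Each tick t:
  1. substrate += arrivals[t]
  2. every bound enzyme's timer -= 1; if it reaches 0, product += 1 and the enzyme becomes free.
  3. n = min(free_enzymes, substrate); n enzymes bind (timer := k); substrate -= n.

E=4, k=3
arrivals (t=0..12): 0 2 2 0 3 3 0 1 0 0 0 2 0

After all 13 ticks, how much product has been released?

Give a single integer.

Answer: 11

Derivation:
t=0: arr=0 -> substrate=0 bound=0 product=0
t=1: arr=2 -> substrate=0 bound=2 product=0
t=2: arr=2 -> substrate=0 bound=4 product=0
t=3: arr=0 -> substrate=0 bound=4 product=0
t=4: arr=3 -> substrate=1 bound=4 product=2
t=5: arr=3 -> substrate=2 bound=4 product=4
t=6: arr=0 -> substrate=2 bound=4 product=4
t=7: arr=1 -> substrate=1 bound=4 product=6
t=8: arr=0 -> substrate=0 bound=3 product=8
t=9: arr=0 -> substrate=0 bound=3 product=8
t=10: arr=0 -> substrate=0 bound=1 product=10
t=11: arr=2 -> substrate=0 bound=2 product=11
t=12: arr=0 -> substrate=0 bound=2 product=11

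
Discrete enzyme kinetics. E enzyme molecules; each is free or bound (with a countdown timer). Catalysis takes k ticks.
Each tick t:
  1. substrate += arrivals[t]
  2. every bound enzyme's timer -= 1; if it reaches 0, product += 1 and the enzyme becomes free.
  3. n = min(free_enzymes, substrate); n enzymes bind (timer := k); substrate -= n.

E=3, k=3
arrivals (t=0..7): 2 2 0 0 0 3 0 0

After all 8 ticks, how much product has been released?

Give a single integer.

Answer: 4

Derivation:
t=0: arr=2 -> substrate=0 bound=2 product=0
t=1: arr=2 -> substrate=1 bound=3 product=0
t=2: arr=0 -> substrate=1 bound=3 product=0
t=3: arr=0 -> substrate=0 bound=2 product=2
t=4: arr=0 -> substrate=0 bound=1 product=3
t=5: arr=3 -> substrate=1 bound=3 product=3
t=6: arr=0 -> substrate=0 bound=3 product=4
t=7: arr=0 -> substrate=0 bound=3 product=4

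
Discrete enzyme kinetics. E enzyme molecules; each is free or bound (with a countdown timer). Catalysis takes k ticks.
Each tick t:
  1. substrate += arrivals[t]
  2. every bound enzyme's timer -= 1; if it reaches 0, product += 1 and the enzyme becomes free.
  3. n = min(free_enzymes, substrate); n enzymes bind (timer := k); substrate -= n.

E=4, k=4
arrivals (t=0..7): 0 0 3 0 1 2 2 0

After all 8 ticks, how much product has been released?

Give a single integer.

t=0: arr=0 -> substrate=0 bound=0 product=0
t=1: arr=0 -> substrate=0 bound=0 product=0
t=2: arr=3 -> substrate=0 bound=3 product=0
t=3: arr=0 -> substrate=0 bound=3 product=0
t=4: arr=1 -> substrate=0 bound=4 product=0
t=5: arr=2 -> substrate=2 bound=4 product=0
t=6: arr=2 -> substrate=1 bound=4 product=3
t=7: arr=0 -> substrate=1 bound=4 product=3

Answer: 3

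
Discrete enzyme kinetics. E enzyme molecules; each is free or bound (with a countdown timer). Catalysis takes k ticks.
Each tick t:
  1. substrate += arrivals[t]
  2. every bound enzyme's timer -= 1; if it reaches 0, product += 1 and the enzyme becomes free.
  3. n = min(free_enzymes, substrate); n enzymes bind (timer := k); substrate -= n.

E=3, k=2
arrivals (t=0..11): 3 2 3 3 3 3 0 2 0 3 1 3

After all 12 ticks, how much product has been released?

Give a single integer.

t=0: arr=3 -> substrate=0 bound=3 product=0
t=1: arr=2 -> substrate=2 bound=3 product=0
t=2: arr=3 -> substrate=2 bound=3 product=3
t=3: arr=3 -> substrate=5 bound=3 product=3
t=4: arr=3 -> substrate=5 bound=3 product=6
t=5: arr=3 -> substrate=8 bound=3 product=6
t=6: arr=0 -> substrate=5 bound=3 product=9
t=7: arr=2 -> substrate=7 bound=3 product=9
t=8: arr=0 -> substrate=4 bound=3 product=12
t=9: arr=3 -> substrate=7 bound=3 product=12
t=10: arr=1 -> substrate=5 bound=3 product=15
t=11: arr=3 -> substrate=8 bound=3 product=15

Answer: 15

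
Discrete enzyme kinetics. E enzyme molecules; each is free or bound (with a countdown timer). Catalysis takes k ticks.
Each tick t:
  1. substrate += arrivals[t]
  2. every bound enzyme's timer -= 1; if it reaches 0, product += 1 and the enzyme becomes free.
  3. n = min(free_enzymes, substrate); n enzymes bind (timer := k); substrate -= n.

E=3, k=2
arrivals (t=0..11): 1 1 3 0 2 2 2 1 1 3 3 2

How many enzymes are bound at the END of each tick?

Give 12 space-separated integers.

Answer: 1 2 3 3 3 3 3 3 3 3 3 3

Derivation:
t=0: arr=1 -> substrate=0 bound=1 product=0
t=1: arr=1 -> substrate=0 bound=2 product=0
t=2: arr=3 -> substrate=1 bound=3 product=1
t=3: arr=0 -> substrate=0 bound=3 product=2
t=4: arr=2 -> substrate=0 bound=3 product=4
t=5: arr=2 -> substrate=1 bound=3 product=5
t=6: arr=2 -> substrate=1 bound=3 product=7
t=7: arr=1 -> substrate=1 bound=3 product=8
t=8: arr=1 -> substrate=0 bound=3 product=10
t=9: arr=3 -> substrate=2 bound=3 product=11
t=10: arr=3 -> substrate=3 bound=3 product=13
t=11: arr=2 -> substrate=4 bound=3 product=14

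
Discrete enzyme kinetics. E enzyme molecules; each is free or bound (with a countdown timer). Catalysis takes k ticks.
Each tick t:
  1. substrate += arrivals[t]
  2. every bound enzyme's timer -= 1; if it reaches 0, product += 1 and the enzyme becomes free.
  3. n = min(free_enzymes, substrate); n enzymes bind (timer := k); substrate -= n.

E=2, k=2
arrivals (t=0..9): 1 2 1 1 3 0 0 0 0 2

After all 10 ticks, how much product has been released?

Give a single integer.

Answer: 8

Derivation:
t=0: arr=1 -> substrate=0 bound=1 product=0
t=1: arr=2 -> substrate=1 bound=2 product=0
t=2: arr=1 -> substrate=1 bound=2 product=1
t=3: arr=1 -> substrate=1 bound=2 product=2
t=4: arr=3 -> substrate=3 bound=2 product=3
t=5: arr=0 -> substrate=2 bound=2 product=4
t=6: arr=0 -> substrate=1 bound=2 product=5
t=7: arr=0 -> substrate=0 bound=2 product=6
t=8: arr=0 -> substrate=0 bound=1 product=7
t=9: arr=2 -> substrate=0 bound=2 product=8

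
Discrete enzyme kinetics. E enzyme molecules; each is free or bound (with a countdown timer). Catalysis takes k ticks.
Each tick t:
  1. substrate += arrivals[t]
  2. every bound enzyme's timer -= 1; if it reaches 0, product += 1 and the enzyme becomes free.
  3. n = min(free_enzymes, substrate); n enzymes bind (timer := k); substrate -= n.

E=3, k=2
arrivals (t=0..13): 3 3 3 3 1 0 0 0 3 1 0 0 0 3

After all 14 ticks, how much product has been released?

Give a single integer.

Answer: 17

Derivation:
t=0: arr=3 -> substrate=0 bound=3 product=0
t=1: arr=3 -> substrate=3 bound=3 product=0
t=2: arr=3 -> substrate=3 bound=3 product=3
t=3: arr=3 -> substrate=6 bound=3 product=3
t=4: arr=1 -> substrate=4 bound=3 product=6
t=5: arr=0 -> substrate=4 bound=3 product=6
t=6: arr=0 -> substrate=1 bound=3 product=9
t=7: arr=0 -> substrate=1 bound=3 product=9
t=8: arr=3 -> substrate=1 bound=3 product=12
t=9: arr=1 -> substrate=2 bound=3 product=12
t=10: arr=0 -> substrate=0 bound=2 product=15
t=11: arr=0 -> substrate=0 bound=2 product=15
t=12: arr=0 -> substrate=0 bound=0 product=17
t=13: arr=3 -> substrate=0 bound=3 product=17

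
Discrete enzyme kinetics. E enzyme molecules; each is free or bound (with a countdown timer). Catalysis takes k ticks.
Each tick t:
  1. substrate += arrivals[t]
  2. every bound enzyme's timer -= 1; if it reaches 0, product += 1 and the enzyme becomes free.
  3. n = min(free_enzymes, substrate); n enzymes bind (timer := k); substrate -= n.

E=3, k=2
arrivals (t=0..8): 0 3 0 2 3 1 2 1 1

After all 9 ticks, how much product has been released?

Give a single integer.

t=0: arr=0 -> substrate=0 bound=0 product=0
t=1: arr=3 -> substrate=0 bound=3 product=0
t=2: arr=0 -> substrate=0 bound=3 product=0
t=3: arr=2 -> substrate=0 bound=2 product=3
t=4: arr=3 -> substrate=2 bound=3 product=3
t=5: arr=1 -> substrate=1 bound=3 product=5
t=6: arr=2 -> substrate=2 bound=3 product=6
t=7: arr=1 -> substrate=1 bound=3 product=8
t=8: arr=1 -> substrate=1 bound=3 product=9

Answer: 9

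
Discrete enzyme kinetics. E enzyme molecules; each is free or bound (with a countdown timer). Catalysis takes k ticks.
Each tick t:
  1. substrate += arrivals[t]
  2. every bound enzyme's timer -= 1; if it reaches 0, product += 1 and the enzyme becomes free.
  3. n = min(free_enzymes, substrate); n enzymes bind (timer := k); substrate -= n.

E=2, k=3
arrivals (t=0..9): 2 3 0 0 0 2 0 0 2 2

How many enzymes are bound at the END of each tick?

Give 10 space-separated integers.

t=0: arr=2 -> substrate=0 bound=2 product=0
t=1: arr=3 -> substrate=3 bound=2 product=0
t=2: arr=0 -> substrate=3 bound=2 product=0
t=3: arr=0 -> substrate=1 bound=2 product=2
t=4: arr=0 -> substrate=1 bound=2 product=2
t=5: arr=2 -> substrate=3 bound=2 product=2
t=6: arr=0 -> substrate=1 bound=2 product=4
t=7: arr=0 -> substrate=1 bound=2 product=4
t=8: arr=2 -> substrate=3 bound=2 product=4
t=9: arr=2 -> substrate=3 bound=2 product=6

Answer: 2 2 2 2 2 2 2 2 2 2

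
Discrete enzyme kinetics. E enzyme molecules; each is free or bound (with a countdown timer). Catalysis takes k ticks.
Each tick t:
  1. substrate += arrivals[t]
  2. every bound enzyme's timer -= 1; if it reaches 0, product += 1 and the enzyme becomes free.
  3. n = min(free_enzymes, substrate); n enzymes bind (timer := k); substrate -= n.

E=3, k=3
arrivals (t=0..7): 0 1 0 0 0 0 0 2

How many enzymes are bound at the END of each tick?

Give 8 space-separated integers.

Answer: 0 1 1 1 0 0 0 2

Derivation:
t=0: arr=0 -> substrate=0 bound=0 product=0
t=1: arr=1 -> substrate=0 bound=1 product=0
t=2: arr=0 -> substrate=0 bound=1 product=0
t=3: arr=0 -> substrate=0 bound=1 product=0
t=4: arr=0 -> substrate=0 bound=0 product=1
t=5: arr=0 -> substrate=0 bound=0 product=1
t=6: arr=0 -> substrate=0 bound=0 product=1
t=7: arr=2 -> substrate=0 bound=2 product=1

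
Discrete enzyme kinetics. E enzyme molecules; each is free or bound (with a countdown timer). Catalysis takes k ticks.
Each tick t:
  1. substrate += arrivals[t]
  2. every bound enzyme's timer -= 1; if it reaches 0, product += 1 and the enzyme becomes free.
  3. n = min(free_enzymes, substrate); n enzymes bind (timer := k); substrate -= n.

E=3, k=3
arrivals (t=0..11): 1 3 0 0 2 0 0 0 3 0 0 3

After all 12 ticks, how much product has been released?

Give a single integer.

Answer: 9

Derivation:
t=0: arr=1 -> substrate=0 bound=1 product=0
t=1: arr=3 -> substrate=1 bound=3 product=0
t=2: arr=0 -> substrate=1 bound=3 product=0
t=3: arr=0 -> substrate=0 bound=3 product=1
t=4: arr=2 -> substrate=0 bound=3 product=3
t=5: arr=0 -> substrate=0 bound=3 product=3
t=6: arr=0 -> substrate=0 bound=2 product=4
t=7: arr=0 -> substrate=0 bound=0 product=6
t=8: arr=3 -> substrate=0 bound=3 product=6
t=9: arr=0 -> substrate=0 bound=3 product=6
t=10: arr=0 -> substrate=0 bound=3 product=6
t=11: arr=3 -> substrate=0 bound=3 product=9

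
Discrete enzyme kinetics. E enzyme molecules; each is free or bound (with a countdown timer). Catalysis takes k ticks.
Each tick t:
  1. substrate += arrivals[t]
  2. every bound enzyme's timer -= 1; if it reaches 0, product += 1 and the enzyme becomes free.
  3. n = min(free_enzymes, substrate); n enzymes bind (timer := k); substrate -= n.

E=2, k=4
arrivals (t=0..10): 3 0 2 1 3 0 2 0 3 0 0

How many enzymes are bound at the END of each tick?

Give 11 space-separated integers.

t=0: arr=3 -> substrate=1 bound=2 product=0
t=1: arr=0 -> substrate=1 bound=2 product=0
t=2: arr=2 -> substrate=3 bound=2 product=0
t=3: arr=1 -> substrate=4 bound=2 product=0
t=4: arr=3 -> substrate=5 bound=2 product=2
t=5: arr=0 -> substrate=5 bound=2 product=2
t=6: arr=2 -> substrate=7 bound=2 product=2
t=7: arr=0 -> substrate=7 bound=2 product=2
t=8: arr=3 -> substrate=8 bound=2 product=4
t=9: arr=0 -> substrate=8 bound=2 product=4
t=10: arr=0 -> substrate=8 bound=2 product=4

Answer: 2 2 2 2 2 2 2 2 2 2 2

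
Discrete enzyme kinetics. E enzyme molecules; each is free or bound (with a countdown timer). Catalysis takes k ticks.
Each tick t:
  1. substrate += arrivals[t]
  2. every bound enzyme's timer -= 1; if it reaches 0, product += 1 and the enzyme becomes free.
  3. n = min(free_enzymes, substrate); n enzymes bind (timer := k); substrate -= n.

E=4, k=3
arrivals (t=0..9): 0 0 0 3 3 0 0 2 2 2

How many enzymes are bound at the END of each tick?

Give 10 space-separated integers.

Answer: 0 0 0 3 4 4 3 4 4 4

Derivation:
t=0: arr=0 -> substrate=0 bound=0 product=0
t=1: arr=0 -> substrate=0 bound=0 product=0
t=2: arr=0 -> substrate=0 bound=0 product=0
t=3: arr=3 -> substrate=0 bound=3 product=0
t=4: arr=3 -> substrate=2 bound=4 product=0
t=5: arr=0 -> substrate=2 bound=4 product=0
t=6: arr=0 -> substrate=0 bound=3 product=3
t=7: arr=2 -> substrate=0 bound=4 product=4
t=8: arr=2 -> substrate=2 bound=4 product=4
t=9: arr=2 -> substrate=2 bound=4 product=6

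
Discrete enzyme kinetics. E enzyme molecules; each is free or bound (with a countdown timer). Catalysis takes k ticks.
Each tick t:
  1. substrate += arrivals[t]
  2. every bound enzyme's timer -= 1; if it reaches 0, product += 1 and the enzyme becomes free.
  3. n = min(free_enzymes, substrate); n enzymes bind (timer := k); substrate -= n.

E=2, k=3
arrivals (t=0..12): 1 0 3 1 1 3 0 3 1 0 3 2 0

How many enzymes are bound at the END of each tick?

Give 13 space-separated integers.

Answer: 1 1 2 2 2 2 2 2 2 2 2 2 2

Derivation:
t=0: arr=1 -> substrate=0 bound=1 product=0
t=1: arr=0 -> substrate=0 bound=1 product=0
t=2: arr=3 -> substrate=2 bound=2 product=0
t=3: arr=1 -> substrate=2 bound=2 product=1
t=4: arr=1 -> substrate=3 bound=2 product=1
t=5: arr=3 -> substrate=5 bound=2 product=2
t=6: arr=0 -> substrate=4 bound=2 product=3
t=7: arr=3 -> substrate=7 bound=2 product=3
t=8: arr=1 -> substrate=7 bound=2 product=4
t=9: arr=0 -> substrate=6 bound=2 product=5
t=10: arr=3 -> substrate=9 bound=2 product=5
t=11: arr=2 -> substrate=10 bound=2 product=6
t=12: arr=0 -> substrate=9 bound=2 product=7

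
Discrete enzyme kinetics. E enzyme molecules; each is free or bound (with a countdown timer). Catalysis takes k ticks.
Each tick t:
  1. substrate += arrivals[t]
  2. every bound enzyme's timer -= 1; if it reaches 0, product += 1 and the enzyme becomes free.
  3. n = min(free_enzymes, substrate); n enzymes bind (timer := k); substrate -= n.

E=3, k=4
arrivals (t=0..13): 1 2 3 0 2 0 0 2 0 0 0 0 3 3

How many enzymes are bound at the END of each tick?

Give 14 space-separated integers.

Answer: 1 3 3 3 3 3 3 3 3 3 3 3 3 3

Derivation:
t=0: arr=1 -> substrate=0 bound=1 product=0
t=1: arr=2 -> substrate=0 bound=3 product=0
t=2: arr=3 -> substrate=3 bound=3 product=0
t=3: arr=0 -> substrate=3 bound=3 product=0
t=4: arr=2 -> substrate=4 bound=3 product=1
t=5: arr=0 -> substrate=2 bound=3 product=3
t=6: arr=0 -> substrate=2 bound=3 product=3
t=7: arr=2 -> substrate=4 bound=3 product=3
t=8: arr=0 -> substrate=3 bound=3 product=4
t=9: arr=0 -> substrate=1 bound=3 product=6
t=10: arr=0 -> substrate=1 bound=3 product=6
t=11: arr=0 -> substrate=1 bound=3 product=6
t=12: arr=3 -> substrate=3 bound=3 product=7
t=13: arr=3 -> substrate=4 bound=3 product=9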